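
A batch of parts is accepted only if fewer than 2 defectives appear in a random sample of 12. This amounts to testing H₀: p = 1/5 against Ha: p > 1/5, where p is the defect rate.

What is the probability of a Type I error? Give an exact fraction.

α = P(reject H₀ | H₀ true) = P(X ≥ 2 | p = 1/5), X ~ Binomial(12, 1/5).
Computing the lower-tail complement: 1 − 67108864/244140625 = 177031761/244140625.

177031761/244140625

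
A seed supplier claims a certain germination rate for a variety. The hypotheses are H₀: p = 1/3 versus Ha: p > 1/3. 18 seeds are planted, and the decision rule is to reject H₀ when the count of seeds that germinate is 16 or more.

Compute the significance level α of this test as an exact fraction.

α = P(reject H₀ | H₀ true) = P(Y ≥ 16 | p = 1/3), with Y ~ Binomial(18, 1/3).
Summing C(18,j)(1/3)^j(2/3)^{18−j} for j = 16,…,18 gives 649/387420489.

649/387420489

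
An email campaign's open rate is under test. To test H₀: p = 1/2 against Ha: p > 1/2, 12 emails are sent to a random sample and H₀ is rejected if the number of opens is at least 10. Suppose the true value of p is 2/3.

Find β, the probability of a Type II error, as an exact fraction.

A Type II error is failing to reject when Ha holds: with p = 2/3, β = P(S ≤ 9).
Summing C(12,j)·(2/3)^j·(1/3)^{12-j} for j = 0..9 gives 435185/531441.

435185/531441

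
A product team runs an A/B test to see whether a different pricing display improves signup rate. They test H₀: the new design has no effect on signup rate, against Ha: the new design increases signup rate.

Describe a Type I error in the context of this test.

A Type I error would mean concluding that the new design increases signup rate when in fact the new design has no effect on signup rate.

A Type I error is rejecting H₀ when H₀ is true.
Here that means shipping the new feature to all users when actually the new design has no effect on signup rate.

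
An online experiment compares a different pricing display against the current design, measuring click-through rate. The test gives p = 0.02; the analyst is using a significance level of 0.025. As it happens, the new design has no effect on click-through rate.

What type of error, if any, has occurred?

Type I error

The conventional null hypothesis is that the new design has no effect on click-through rate.
Since p = 0.02 < α = 0.025, H₀ is rejected.
H₀ is true (actually the new design has no effect on click-through rate).
Rejecting a true H₀ is a Type I error.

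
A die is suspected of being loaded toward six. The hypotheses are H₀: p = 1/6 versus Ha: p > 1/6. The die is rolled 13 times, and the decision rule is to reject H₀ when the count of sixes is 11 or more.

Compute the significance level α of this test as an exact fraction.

The Type I error probability is α = P(Y ≥ 11) computed under H₀, where Y ~ Binomial(13, 1/6).
Adding the binomial terms for j = 11 through 13 with p = 1/6 yields 7/45349632.

7/45349632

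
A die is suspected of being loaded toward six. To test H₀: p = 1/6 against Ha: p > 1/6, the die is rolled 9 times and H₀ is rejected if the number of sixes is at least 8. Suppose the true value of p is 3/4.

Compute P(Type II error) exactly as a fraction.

45853/65536

Under the alternative p = 3/4, Y ~ Binomial(9, 3/4); β is the probability the test does not reject, P(Y < 8).
Summing C(9,j)·(3/4)^j·(1/4)^{9-j} for j = 0..7 gives 45853/65536.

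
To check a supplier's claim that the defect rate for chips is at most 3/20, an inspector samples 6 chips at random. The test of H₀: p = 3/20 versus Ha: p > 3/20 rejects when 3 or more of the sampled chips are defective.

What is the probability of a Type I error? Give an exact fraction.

302967/6400000

α = P(reject H₀ | H₀ true) = P(X ≥ 3 | p = 3/20), X ~ Binomial(6, 3/20).
Computing the lower-tail complement: 1 − 6097033/6400000 = 302967/6400000.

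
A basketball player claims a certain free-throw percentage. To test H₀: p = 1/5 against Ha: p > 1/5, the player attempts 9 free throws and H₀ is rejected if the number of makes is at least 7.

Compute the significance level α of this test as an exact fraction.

The Type I error probability is α = P(S ≥ 7) computed under H₀, where S ~ Binomial(9, 1/5).
P(S ≥ 7) = Σ_{j=7}^{9} C(9,j)·(1/5)^j·(4/5)^{9-j} = 613/1953125.

613/1953125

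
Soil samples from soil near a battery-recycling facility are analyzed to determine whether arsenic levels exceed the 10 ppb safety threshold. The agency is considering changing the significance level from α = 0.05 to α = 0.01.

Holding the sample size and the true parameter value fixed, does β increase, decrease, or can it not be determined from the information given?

It increases.

A smaller α moves the rejection region further into the tail. With the alternative true, more outcomes now fall outside the rejection region, so failing to reject becomes more likely.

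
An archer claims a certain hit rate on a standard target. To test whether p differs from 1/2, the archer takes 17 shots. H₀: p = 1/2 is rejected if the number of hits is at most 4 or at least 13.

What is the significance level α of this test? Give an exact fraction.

1607/32768

The significance level is the null-hypothesis probability of the rejection region {≤4} ∪ {≥13}.
By symmetry, α = 2·P(X ≤ 4) = 2·(1 + 17 + 136 + 680 + 2380)/131072 = 6428/131072 = 1607/32768.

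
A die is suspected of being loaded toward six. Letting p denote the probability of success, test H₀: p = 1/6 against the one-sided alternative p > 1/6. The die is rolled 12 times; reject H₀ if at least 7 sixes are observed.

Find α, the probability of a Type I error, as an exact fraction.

468931/362797056

α = P(reject H₀ | H₀ true) = P(S ≥ 7 | p = 1/6), with S ~ Binomial(12, 1/6).
Summing C(12,j)(1/6)^j(5/6)^{12−j} for j = 7,…,12 gives 468931/362797056.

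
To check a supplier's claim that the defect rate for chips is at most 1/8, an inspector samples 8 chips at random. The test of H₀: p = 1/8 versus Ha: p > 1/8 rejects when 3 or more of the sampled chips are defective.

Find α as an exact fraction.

α = P(reject H₀ | H₀ true) = P(S ≥ 3 | p = 1/8), S ~ Binomial(8, 1/8).
Via the complement, α = 1 − Σ_{j=0}^{2} C(8,j)(1/8)^j(7/8)^{8-j} = 1129899/16777216.

1129899/16777216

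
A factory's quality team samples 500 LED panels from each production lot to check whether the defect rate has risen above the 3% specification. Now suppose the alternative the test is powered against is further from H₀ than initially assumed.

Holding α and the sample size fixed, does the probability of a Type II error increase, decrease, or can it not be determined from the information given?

The further the true parameter sits from the null value, the more of the Ha sampling distribution falls in the rejection region.

It decreases.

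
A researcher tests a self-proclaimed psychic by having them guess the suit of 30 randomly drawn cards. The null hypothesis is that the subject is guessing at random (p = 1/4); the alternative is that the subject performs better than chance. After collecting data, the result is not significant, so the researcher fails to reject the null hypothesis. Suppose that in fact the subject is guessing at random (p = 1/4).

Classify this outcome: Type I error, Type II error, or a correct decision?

The test retained a true H₀ — the decision matches the true state.

No error (correct decision).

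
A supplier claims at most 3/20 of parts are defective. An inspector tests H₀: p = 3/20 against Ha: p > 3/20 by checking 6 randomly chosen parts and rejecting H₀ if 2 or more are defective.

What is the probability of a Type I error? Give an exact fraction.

2861001/12800000

Under H₀, S ~ Binomial(6, 3/20); the Type I error rate is P(S ≥ 2).
α = 1 − P(S ≤ 1) = 1 − 9938999/12800000 = 2861001/12800000.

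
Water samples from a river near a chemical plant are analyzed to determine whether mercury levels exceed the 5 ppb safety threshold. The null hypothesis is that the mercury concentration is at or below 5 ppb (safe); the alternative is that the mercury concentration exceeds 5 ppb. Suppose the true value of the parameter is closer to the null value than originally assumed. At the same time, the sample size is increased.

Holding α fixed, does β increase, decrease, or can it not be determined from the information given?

Cannot be determined from the information given.

The first change alone would make β increase; the second alone would make β decrease. Which effect dominates depends on the magnitudes, which are not given.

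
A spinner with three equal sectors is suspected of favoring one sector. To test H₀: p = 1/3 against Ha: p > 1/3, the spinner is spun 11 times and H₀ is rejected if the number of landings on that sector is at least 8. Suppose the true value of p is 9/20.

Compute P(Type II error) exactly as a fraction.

A Type II error is failing to reject when Ha holds: with p = 9/20, β = P(K ≤ 7).
Summing C(11,j)·(9/20)^j·(11/20)^{11-j} for j = 0..7 gives 4807868226029/5120000000000.

4807868226029/5120000000000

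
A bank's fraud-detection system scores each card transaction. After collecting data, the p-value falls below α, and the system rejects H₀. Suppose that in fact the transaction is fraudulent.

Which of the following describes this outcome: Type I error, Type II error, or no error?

Neither — the decision is correct.

The conventional null hypothesis here is that the transaction is legitimate.
The test rejected a false H₀ — the decision matches the true state.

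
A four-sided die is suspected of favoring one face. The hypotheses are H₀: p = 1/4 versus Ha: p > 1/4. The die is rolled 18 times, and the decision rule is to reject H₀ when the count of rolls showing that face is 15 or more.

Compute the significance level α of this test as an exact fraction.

α = P(reject H₀ | H₀ true) = P(S ≥ 15 | p = 1/4), with S ~ Binomial(18, 1/4).
P(S ≥ 15) = Σ_{j=15}^{18} C(18,j)·(1/4)^j·(3/4)^{18-j} = 2933/8589934592.

2933/8589934592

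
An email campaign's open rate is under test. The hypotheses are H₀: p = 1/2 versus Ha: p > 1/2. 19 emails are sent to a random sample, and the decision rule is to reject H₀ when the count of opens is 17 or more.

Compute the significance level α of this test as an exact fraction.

191/524288

α = P(reject H₀ | H₀ true) = P(X ≥ 17 | p = 1/2), with X ~ Binomial(19, 1/2).
That's C(19,17) + C(19,18) + C(19,19) over 2^19, i.e. (171 + 19 + 1)/524288 = 191/524288.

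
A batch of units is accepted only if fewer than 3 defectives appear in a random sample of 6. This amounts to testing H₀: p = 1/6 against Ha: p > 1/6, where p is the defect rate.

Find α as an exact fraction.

1453/23328

Under H₀, X ~ Binomial(6, 1/6); the Type I error rate is P(X ≥ 3).
Computing the lower-tail complement: 1 − 21875/23328 = 1453/23328.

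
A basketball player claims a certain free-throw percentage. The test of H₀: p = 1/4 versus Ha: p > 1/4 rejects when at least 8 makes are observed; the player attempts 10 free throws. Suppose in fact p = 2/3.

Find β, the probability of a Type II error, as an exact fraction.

13795/19683

A Type II error is failing to reject when Ha holds: with p = 2/3, β = P(S ≤ 7).
Summing C(10,j)·(2/3)^j·(1/3)^{10-j} for j = 0..7 gives 13795/19683.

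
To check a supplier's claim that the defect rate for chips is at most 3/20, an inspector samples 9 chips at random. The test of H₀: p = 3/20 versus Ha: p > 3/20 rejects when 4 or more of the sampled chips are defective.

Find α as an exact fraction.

4343234013/128000000000

α = P(reject H₀ | H₀ true) = P(S ≥ 4 | p = 3/20), S ~ Binomial(9, 3/20).
Computing the lower-tail complement: 1 − 123656765987/128000000000 = 4343234013/128000000000.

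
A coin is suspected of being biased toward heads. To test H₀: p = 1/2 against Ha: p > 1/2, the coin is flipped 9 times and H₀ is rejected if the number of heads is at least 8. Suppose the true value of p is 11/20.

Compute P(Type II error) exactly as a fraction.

A Type II error is failing to reject when Ha holds: with p = 11/20, β = P(K ≤ 7).
Summing C(9,j)·(11/20)^j·(9/20)^{9-j} for j = 0..7 gives 123069745737/128000000000.

123069745737/128000000000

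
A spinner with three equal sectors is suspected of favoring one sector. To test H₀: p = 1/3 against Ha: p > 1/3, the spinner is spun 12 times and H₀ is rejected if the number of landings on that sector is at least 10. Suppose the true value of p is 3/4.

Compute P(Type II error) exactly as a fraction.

A Type II error is failing to reject when Ha holds: with p = 3/4, β = P(X ≤ 9).
Summing C(12,j)·(3/4)^j·(1/4)^{12-j} for j = 0..9 gives 10222777/16777216.

10222777/16777216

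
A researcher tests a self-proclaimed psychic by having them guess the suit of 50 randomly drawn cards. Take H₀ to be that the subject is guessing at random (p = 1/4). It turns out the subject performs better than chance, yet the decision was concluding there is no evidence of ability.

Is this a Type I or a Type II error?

'Concluding there is no evidence of ability' corresponds to failing to reject H₀.
H₀ was not rejected but H₀ is false — a Type II error (false negative).

Type II error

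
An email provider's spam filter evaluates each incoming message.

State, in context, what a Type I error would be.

A Type I error would mean concluding that the message is spam when in fact the message is legitimate (not spam).

With the conventional null hypothesis that the message is legitimate (not spam):
A Type I error is rejecting H₀ when H₀ is true.
Here that means sending the message to the spam folder when actually the message is legitimate (not spam).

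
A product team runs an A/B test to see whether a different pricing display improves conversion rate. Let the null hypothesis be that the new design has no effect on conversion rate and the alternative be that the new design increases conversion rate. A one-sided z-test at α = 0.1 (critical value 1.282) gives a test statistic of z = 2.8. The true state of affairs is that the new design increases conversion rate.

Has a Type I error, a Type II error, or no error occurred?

No error (correct decision).

Since z = 2.8 > z* = 1.282, H₀ is rejected.
H₀ is false (actually the new design increases conversion rate).
The decision matches the true state — no error.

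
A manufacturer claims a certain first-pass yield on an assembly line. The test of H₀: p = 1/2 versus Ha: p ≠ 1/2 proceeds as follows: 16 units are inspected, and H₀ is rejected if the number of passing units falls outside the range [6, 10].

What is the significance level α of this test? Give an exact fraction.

Under H₀, Y ~ Binomial(16, 1/2); α is the probability of landing in either tail, P(Y ≤ 5) + P(Y ≥ 11).
The two tails are symmetric, so α = 2·(1 + 16 + 120 + 560 + 1820 + 4368)/2^16 = 13770/65536 = 6885/32768.

6885/32768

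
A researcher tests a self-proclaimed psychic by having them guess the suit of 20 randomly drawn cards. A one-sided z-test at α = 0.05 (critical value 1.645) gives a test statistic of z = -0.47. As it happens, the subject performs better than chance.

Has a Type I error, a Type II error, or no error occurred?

The conventional null hypothesis is that the subject is guessing at random (p = 1/4).
Since z = -0.47 ≤ z* = 1.645, H₀ is not rejected.
H₀ is false (actually the subject performs better than chance).
Failing to reject a false H₀ is a Type II error.

Type II error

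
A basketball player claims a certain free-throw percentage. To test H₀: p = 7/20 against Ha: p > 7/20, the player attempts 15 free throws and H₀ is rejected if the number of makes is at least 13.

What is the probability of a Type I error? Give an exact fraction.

The Type I error probability is α = P(Y ≥ 13) computed under H₀, where Y ~ Binomial(15, 7/20).
Summing C(15,j)(7/20)^j(13/20)^{15−j} for j = 13,…,15 gives 1856296550387713/32768000000000000000.

1856296550387713/32768000000000000000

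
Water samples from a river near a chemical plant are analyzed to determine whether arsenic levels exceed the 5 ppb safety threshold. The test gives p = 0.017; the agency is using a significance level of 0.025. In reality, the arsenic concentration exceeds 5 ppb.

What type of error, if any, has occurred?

Neither — the decision is correct.

The conventional null hypothesis is that the arsenic concentration is at or below 5 ppb (safe).
Since p = 0.017 < α = 0.025, H₀ is rejected.
H₀ is false (actually the arsenic concentration exceeds 5 ppb).
The decision matches the true state — no error.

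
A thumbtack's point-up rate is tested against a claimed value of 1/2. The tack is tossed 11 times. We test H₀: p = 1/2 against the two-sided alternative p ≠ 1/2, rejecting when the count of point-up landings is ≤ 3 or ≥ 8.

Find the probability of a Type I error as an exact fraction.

α = P(X ≤ 3 or X ≥ 8 | p = 1/2), X ~ Binomial(11, 1/2).
Each tail has probability (1 + 11 + 55 + 165)/2048; doubling gives α = 464/2048 = 29/128.

29/128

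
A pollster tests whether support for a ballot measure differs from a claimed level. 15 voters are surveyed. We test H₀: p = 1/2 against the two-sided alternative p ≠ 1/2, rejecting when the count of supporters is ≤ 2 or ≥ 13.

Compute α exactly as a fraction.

Under H₀, K ~ Binomial(15, 1/2); α is the probability of landing in either tail, P(K ≤ 2) + P(K ≥ 13).
By symmetry, α = 2·P(K ≤ 2) = 2·(1 + 15 + 105)/32768 = 242/32768 = 121/16384.

121/16384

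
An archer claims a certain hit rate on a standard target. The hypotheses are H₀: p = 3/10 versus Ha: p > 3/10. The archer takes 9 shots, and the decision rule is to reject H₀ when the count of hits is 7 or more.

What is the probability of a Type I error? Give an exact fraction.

α = P(reject H₀ | H₀ true) = P(Y ≥ 7 | p = 3/10), with Y ~ Binomial(9, 3/10).
Adding the binomial terms for j = 7 through 9 with p = 3/10 yields 2145447/500000000.

2145447/500000000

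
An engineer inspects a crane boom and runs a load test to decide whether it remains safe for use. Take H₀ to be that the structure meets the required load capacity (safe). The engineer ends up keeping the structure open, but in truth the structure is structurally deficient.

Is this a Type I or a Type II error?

Type II error

'Keeping the structure open' corresponds to failing to reject H₀.
H₀ was not rejected but H₀ is false — a Type II error (false negative).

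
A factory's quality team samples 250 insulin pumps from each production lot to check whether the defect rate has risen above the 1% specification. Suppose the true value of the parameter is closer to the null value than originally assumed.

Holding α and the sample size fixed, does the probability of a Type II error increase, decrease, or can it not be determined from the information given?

When the true parameter is near the null value, the test has a harder time distinguishing Ha from H₀.

It increases.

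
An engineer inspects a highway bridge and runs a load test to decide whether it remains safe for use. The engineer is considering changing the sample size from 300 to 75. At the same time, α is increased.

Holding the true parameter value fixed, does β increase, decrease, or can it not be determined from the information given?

Cannot be determined from the information given.

The first change alone would make β increase; the second alone would make β decrease. Which effect dominates depends on the magnitudes, which are not given.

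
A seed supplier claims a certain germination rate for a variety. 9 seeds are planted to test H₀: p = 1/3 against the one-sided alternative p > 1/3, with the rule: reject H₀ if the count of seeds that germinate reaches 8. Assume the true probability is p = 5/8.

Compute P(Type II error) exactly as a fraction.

β = P(fail to reject H₀ | Ha true) = P(K ≤ 7 | p = 5/8), K ~ Binomial(9, 5/8).
Summing C(9,j)·(5/8)^j·(3/8)^{9-j} for j = 0..7 gives 3803679/4194304.

3803679/4194304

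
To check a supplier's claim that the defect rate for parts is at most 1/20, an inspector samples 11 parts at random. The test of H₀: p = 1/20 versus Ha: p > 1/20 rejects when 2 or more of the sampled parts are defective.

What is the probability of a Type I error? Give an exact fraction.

2086801226597/20480000000000

Under H₀, S ~ Binomial(11, 1/20); the Type I error rate is P(S ≥ 2).
Via the complement, α = 1 − Σ_{j=0}^{1} C(11,j)(1/20)^j(19/20)^{11-j} = 2086801226597/20480000000000.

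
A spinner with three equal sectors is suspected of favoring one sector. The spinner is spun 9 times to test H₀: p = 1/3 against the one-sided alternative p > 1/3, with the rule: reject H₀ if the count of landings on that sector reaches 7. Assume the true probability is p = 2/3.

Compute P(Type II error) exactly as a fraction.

12259/19683

A Type II error is failing to reject when Ha holds: with p = 2/3, β = P(K ≤ 6).
Summing C(9,j)·(2/3)^j·(1/3)^{9-j} for j = 0..6 gives 12259/19683.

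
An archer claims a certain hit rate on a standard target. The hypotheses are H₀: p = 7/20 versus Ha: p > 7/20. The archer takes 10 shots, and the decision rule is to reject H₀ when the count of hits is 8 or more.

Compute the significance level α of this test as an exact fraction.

12342438941/2560000000000

α = P(reject H₀ | H₀ true) = P(K ≥ 8 | p = 7/20), with K ~ Binomial(10, 7/20).
Adding the binomial terms for j = 8 through 10 with p = 7/20 yields 12342438941/2560000000000.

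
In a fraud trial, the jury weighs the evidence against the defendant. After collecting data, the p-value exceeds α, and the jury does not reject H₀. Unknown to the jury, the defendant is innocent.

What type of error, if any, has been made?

No error (correct decision).

The conventional null hypothesis here is that the defendant is innocent.
The test retained a true H₀ — the decision matches the true state.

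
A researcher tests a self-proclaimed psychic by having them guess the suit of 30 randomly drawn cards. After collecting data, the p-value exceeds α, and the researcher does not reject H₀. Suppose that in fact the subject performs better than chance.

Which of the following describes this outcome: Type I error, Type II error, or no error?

The conventional null hypothesis here is that the subject is guessing at random (p = 1/4).
H₀ was not rejected, but H₀ is actually false.
Failing to reject a false null hypothesis is a Type II error (false negative).

Type II error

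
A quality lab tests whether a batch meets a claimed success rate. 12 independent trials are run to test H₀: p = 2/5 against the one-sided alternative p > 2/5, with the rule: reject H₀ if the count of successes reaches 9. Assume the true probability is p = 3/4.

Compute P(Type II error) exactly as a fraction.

5892517/16777216

A Type II error is failing to reject when Ha holds: with p = 3/4, β = P(X ≤ 8).
Adding the binomial probabilities P(X=0)+…+P(X=8) at p = 3/4 gives 5892517/16777216.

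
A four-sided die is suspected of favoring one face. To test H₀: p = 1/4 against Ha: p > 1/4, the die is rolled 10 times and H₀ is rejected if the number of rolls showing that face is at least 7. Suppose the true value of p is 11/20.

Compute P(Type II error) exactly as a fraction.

1878942860721/2560000000000

Under the alternative p = 11/20, K ~ Binomial(10, 11/20); β is the probability the test does not reject, P(K < 7).
Summing C(10,j)·(11/20)^j·(9/20)^{10-j} for j = 0..6 gives 1878942860721/2560000000000.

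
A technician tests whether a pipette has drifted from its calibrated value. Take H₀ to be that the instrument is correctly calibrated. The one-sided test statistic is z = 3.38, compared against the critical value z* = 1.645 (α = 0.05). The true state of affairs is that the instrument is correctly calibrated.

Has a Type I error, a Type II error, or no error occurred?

Type I error

Since z = 3.38 > z* = 1.645, H₀ is rejected.
H₀ is true (actually the instrument is correctly calibrated).
Rejecting a true H₀ is a Type I error.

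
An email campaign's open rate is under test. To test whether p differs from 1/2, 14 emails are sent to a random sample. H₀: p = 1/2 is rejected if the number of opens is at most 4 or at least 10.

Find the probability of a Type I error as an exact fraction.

1471/8192

α = P(S ≤ 4 or S ≥ 10 | p = 1/2), S ~ Binomial(14, 1/2).
By symmetry, α = 2·P(S ≤ 4) = 2·(1 + 14 + 91 + 364 + 1001)/16384 = 2942/16384 = 1471/8192.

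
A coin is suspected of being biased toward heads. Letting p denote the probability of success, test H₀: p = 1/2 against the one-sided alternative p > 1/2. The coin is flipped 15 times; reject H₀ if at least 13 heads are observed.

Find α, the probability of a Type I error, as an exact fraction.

α = P(reject H₀ | H₀ true) = P(S ≥ 13 | p = 1/2), with S ~ Binomial(15, 1/2).
That's C(15,13) + C(15,14) + C(15,15) over 2^15, i.e. (105 + 15 + 1)/32768 = 121/32768.

121/32768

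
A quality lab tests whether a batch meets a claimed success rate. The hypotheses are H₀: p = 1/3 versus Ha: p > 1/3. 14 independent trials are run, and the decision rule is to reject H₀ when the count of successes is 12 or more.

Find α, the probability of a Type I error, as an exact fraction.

131/1594323

α = P(reject H₀ | H₀ true) = P(Y ≥ 12 | p = 1/3), with Y ~ Binomial(14, 1/3).
P(Y ≥ 12) = Σ_{j=12}^{14} C(14,j)·(1/3)^j·(2/3)^{14-j} = 131/1594323.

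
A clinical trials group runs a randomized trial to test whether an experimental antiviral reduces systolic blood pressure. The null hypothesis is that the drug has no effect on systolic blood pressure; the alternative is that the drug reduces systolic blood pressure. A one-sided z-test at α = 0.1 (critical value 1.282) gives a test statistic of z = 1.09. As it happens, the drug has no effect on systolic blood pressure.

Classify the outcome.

Since z = 1.09 ≤ z* = 1.282, H₀ is not rejected.
H₀ is true (actually the drug has no effect on systolic blood pressure).
The decision matches the true state — no error.

Neither — the decision is correct.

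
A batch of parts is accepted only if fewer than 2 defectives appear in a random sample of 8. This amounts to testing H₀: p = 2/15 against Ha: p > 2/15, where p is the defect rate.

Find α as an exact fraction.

743183632/2562890625

α = P(reject H₀ | H₀ true) = P(Y ≥ 2 | p = 2/15), Y ~ Binomial(8, 2/15).
Computing the lower-tail complement: 1 − 1819706993/2562890625 = 743183632/2562890625.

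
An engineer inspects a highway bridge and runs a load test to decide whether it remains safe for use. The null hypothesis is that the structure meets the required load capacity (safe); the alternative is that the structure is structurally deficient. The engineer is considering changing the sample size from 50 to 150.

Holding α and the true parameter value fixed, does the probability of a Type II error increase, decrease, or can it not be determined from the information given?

Increasing n separates the H₀ and Ha sampling distributions, so under Ha fewer outcomes land in the acceptance region.

It decreases.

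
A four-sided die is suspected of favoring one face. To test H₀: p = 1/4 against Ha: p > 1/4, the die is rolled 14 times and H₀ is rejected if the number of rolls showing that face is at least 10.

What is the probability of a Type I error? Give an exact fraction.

91771/268435456

Under H₀, S ~ Binomial(14, 1/4), and α = P(S ≥ 10).
Adding the binomial terms for j = 10 through 14 with p = 1/4 yields 91771/268435456.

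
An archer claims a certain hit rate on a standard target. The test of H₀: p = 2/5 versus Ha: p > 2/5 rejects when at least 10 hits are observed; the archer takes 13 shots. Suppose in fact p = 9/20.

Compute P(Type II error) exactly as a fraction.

β = P(fail to reject H₀ | Ha true) = P(S ≤ 9 | p = 9/20), S ~ Binomial(13, 9/20).
Equivalently, β = 1 − P(S ≥ 10) = 501584974994213/512000000000000.

501584974994213/512000000000000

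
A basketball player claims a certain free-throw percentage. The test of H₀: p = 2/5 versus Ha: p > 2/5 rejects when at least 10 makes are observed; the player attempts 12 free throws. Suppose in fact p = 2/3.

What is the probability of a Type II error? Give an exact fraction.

β = P(fail to reject H₀ | Ha true) = P(S ≤ 9 | p = 2/3), S ~ Binomial(12, 2/3).
Adding the binomial probabilities P(S=0)+…+P(S=9) at p = 2/3 gives 435185/531441.

435185/531441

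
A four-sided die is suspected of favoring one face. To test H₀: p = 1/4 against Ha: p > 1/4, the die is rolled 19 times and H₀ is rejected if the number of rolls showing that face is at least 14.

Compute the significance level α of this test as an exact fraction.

395915/34359738368

The Type I error probability is α = P(Y ≥ 14) computed under H₀, where Y ~ Binomial(19, 1/4).
Adding the binomial terms for j = 14 through 19 with p = 1/4 yields 395915/34359738368.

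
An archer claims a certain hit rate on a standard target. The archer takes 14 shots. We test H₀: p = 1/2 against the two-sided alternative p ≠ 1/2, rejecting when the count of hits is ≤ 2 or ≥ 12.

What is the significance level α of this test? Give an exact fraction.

α = P(K ≤ 2 or K ≥ 12 | p = 1/2), K ~ Binomial(14, 1/2).
The two tails are symmetric, so α = 2·(1 + 14 + 91)/2^14 = 212/16384 = 53/4096.

53/4096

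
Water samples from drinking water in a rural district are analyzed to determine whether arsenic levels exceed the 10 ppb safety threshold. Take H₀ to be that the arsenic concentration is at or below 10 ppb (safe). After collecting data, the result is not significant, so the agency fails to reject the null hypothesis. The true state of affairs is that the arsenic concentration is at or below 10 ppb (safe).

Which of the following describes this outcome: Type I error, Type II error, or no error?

No error (correct decision).

The test retained a true H₀ — the decision matches the true state.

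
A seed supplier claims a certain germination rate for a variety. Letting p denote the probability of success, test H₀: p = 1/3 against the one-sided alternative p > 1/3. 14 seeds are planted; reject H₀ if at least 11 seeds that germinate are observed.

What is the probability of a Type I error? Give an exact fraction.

3305/4782969

α = P(reject H₀ | H₀ true) = P(X ≥ 11 | p = 1/3), with X ~ Binomial(14, 1/3).
P(X ≥ 11) = Σ_{j=11}^{14} C(14,j)·(1/3)^j·(2/3)^{14-j} = 3305/4782969.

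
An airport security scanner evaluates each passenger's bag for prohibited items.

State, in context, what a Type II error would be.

With the conventional null hypothesis that the bag contains no prohibited items:
A Type II error is failing to reject H₀ when H₀ is false.
Here that means letting the bag through when actually the bag contains a prohibited item.

A Type II error would mean concluding that the bag contains no prohibited items (or at least failing to establish that the bag contains a prohibited item) when in fact the bag contains a prohibited item.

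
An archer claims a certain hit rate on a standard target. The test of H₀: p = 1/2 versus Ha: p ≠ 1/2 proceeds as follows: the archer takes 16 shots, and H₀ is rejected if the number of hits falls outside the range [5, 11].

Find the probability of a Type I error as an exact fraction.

α = P(X ≤ 4 or X ≥ 12 | p = 1/2), X ~ Binomial(16, 1/2).
The two tails are symmetric, so α = 2·(1 + 16 + 120 + 560 + 1820)/2^16 = 5034/65536 = 2517/32768.

2517/32768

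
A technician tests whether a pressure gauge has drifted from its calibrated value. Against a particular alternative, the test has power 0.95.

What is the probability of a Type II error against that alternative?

0.05

Power = 1 − β, so β = 1 − 0.95 = 0.05.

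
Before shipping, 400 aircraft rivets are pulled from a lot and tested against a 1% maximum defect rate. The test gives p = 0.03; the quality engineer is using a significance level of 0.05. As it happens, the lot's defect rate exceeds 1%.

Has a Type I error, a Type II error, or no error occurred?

Neither — the decision is correct.

The conventional null hypothesis is that the lot's defect rate is 1% (within specification).
Since p = 0.03 < α = 0.05, H₀ is rejected.
H₀ is false (actually the lot's defect rate exceeds 1%).
The decision matches the true state — no error.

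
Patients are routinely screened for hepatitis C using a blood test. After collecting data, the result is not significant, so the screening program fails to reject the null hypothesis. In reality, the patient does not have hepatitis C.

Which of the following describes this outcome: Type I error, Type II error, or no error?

The conventional null hypothesis here is that the patient does not have hepatitis C.
The test retained a true H₀ — the decision matches the true state.

Neither — the decision is correct.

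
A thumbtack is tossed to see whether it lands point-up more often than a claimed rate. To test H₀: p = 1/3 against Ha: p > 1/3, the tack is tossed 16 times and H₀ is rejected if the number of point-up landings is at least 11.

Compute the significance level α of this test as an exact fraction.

α = P(reject H₀ | H₀ true) = P(X ≥ 11 | p = 1/3), with X ~ Binomial(16, 1/3).
P(X ≥ 11) = Σ_{j=11}^{16} C(16,j)·(1/3)^j·(2/3)^{16-j} = 19321/4782969.

19321/4782969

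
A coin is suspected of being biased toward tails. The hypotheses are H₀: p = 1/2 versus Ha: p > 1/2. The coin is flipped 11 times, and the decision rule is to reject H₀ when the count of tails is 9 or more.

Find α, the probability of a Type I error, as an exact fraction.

67/2048

Under H₀, X ~ Binomial(11, 1/2), and α = P(X ≥ 9).
P(X ≥ 9) = [C(11,9) + C(11,10) + C(11,11)] / 2^11 = (55 + 11 + 1) / 2048 = 67/2048.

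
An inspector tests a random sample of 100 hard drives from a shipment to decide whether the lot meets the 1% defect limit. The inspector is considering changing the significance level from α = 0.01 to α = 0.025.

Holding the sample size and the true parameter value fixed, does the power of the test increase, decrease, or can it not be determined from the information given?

It increases.

Relaxing α lowers the evidence threshold; under Ha, outcomes that previously fell short now trigger rejection.
Since power = 1 − β and β decreases, power increases.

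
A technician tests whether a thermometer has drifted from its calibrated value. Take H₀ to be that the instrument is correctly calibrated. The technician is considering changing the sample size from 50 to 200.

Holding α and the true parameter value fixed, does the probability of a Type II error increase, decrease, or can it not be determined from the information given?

It decreases.

Increasing n separates the H₀ and Ha sampling distributions, so under Ha fewer outcomes land in the acceptance region.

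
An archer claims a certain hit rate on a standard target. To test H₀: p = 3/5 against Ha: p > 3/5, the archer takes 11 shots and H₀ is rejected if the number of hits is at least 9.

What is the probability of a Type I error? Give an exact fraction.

1161297/9765625

The Type I error probability is α = P(K ≥ 9) computed under H₀, where K ~ Binomial(11, 3/5).
Adding the binomial terms for j = 9 through 11 with p = 3/5 yields 1161297/9765625.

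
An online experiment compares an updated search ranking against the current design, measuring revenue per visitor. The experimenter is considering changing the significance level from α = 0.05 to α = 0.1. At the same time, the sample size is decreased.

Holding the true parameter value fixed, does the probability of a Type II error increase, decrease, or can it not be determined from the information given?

Cannot be determined from the information given.

The first change alone would make β decrease; the second alone would make β increase. Which effect dominates depends on the magnitudes, which are not given.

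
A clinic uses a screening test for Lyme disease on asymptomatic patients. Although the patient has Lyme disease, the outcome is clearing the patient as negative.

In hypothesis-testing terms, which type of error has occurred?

The null hypothesis here is that the patient does not have Lyme disease.
'Clearing the patient as negative' corresponds to failing to reject H₀.
H₀ was not rejected but H₀ is false — a Type II error (false negative).

Type II error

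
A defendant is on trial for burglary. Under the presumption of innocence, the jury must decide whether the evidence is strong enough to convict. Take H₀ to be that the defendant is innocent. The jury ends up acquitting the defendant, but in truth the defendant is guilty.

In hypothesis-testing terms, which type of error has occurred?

'Acquitting the defendant' corresponds to failing to reject H₀.
H₀ was not rejected but H₀ is false — a Type II error (false negative).

Type II error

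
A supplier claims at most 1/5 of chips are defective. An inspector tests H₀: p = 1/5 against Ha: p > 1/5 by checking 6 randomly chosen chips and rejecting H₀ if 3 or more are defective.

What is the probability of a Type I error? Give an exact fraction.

α = P(reject H₀ | H₀ true) = P(S ≥ 3 | p = 1/5), S ~ Binomial(6, 1/5).
α = 1 − P(S ≤ 2) = 1 − 2816/3125 = 309/3125.

309/3125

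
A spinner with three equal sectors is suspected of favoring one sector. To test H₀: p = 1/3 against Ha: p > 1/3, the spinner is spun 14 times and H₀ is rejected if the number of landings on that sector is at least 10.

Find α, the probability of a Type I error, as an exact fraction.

19321/4782969

The Type I error probability is α = P(S ≥ 10) computed under H₀, where S ~ Binomial(14, 1/3).
Summing C(14,j)(1/3)^j(2/3)^{14−j} for j = 10,…,14 gives 19321/4782969.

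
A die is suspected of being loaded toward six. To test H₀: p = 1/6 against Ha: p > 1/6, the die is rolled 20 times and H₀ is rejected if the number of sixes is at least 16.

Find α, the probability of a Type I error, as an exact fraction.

α = P(reject H₀ | H₀ true) = P(S ≥ 16 | p = 1/6), with S ~ Binomial(20, 1/6).
Adding the binomial terms for j = 16 through 20 with p = 1/6 yields 264623/304679870005248.

264623/304679870005248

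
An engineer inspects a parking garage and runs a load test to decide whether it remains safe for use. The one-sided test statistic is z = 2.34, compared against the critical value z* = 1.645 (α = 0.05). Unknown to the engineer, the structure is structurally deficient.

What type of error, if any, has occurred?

The conventional null hypothesis is that the structure meets the required load capacity (safe).
Since z = 2.34 > z* = 1.645, H₀ is rejected.
H₀ is false (actually the structure is structurally deficient).
The decision matches the true state — no error.

No error — this is a correct decision.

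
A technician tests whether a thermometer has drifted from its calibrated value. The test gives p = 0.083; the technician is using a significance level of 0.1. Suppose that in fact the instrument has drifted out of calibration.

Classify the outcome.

No error — this is a correct decision.

The conventional null hypothesis is that the instrument is correctly calibrated.
Since p = 0.083 < α = 0.1, H₀ is rejected.
H₀ is false (actually the instrument has drifted out of calibration).
The decision matches the true state — no error.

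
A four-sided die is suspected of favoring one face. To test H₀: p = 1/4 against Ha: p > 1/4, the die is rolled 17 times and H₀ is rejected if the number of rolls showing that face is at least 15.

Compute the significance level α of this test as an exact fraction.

α = P(reject H₀ | H₀ true) = P(S ≥ 15 | p = 1/4), with S ~ Binomial(17, 1/4).
Adding the binomial terms for j = 15 through 17 with p = 1/4 yields 319/4294967296.

319/4294967296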